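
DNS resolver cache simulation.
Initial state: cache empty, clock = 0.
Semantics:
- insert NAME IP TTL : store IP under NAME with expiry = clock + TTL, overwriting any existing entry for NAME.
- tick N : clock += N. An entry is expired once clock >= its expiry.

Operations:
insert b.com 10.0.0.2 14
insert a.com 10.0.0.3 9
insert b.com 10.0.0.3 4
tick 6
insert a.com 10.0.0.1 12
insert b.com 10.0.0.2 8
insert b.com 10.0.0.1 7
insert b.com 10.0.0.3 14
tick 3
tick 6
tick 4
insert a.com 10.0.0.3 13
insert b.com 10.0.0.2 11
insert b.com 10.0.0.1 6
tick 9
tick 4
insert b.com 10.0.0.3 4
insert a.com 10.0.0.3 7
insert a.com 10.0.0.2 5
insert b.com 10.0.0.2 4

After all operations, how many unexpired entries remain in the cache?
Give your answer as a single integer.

Answer: 2

Derivation:
Op 1: insert b.com -> 10.0.0.2 (expiry=0+14=14). clock=0
Op 2: insert a.com -> 10.0.0.3 (expiry=0+9=9). clock=0
Op 3: insert b.com -> 10.0.0.3 (expiry=0+4=4). clock=0
Op 4: tick 6 -> clock=6. purged={b.com}
Op 5: insert a.com -> 10.0.0.1 (expiry=6+12=18). clock=6
Op 6: insert b.com -> 10.0.0.2 (expiry=6+8=14). clock=6
Op 7: insert b.com -> 10.0.0.1 (expiry=6+7=13). clock=6
Op 8: insert b.com -> 10.0.0.3 (expiry=6+14=20). clock=6
Op 9: tick 3 -> clock=9.
Op 10: tick 6 -> clock=15.
Op 11: tick 4 -> clock=19. purged={a.com}
Op 12: insert a.com -> 10.0.0.3 (expiry=19+13=32). clock=19
Op 13: insert b.com -> 10.0.0.2 (expiry=19+11=30). clock=19
Op 14: insert b.com -> 10.0.0.1 (expiry=19+6=25). clock=19
Op 15: tick 9 -> clock=28. purged={b.com}
Op 16: tick 4 -> clock=32. purged={a.com}
Op 17: insert b.com -> 10.0.0.3 (expiry=32+4=36). clock=32
Op 18: insert a.com -> 10.0.0.3 (expiry=32+7=39). clock=32
Op 19: insert a.com -> 10.0.0.2 (expiry=32+5=37). clock=32
Op 20: insert b.com -> 10.0.0.2 (expiry=32+4=36). clock=32
Final cache (unexpired): {a.com,b.com} -> size=2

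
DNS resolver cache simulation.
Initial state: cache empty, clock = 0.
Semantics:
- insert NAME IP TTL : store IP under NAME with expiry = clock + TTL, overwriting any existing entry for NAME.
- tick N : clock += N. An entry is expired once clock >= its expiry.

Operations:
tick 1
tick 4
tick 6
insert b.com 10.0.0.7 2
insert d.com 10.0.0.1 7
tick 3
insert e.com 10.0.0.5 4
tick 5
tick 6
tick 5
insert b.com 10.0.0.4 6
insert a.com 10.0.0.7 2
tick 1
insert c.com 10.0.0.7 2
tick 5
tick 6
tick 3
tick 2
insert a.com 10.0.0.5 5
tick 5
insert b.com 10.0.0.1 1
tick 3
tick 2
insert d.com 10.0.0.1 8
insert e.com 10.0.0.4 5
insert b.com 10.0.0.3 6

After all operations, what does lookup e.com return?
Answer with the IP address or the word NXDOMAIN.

Answer: 10.0.0.4

Derivation:
Op 1: tick 1 -> clock=1.
Op 2: tick 4 -> clock=5.
Op 3: tick 6 -> clock=11.
Op 4: insert b.com -> 10.0.0.7 (expiry=11+2=13). clock=11
Op 5: insert d.com -> 10.0.0.1 (expiry=11+7=18). clock=11
Op 6: tick 3 -> clock=14. purged={b.com}
Op 7: insert e.com -> 10.0.0.5 (expiry=14+4=18). clock=14
Op 8: tick 5 -> clock=19. purged={d.com,e.com}
Op 9: tick 6 -> clock=25.
Op 10: tick 5 -> clock=30.
Op 11: insert b.com -> 10.0.0.4 (expiry=30+6=36). clock=30
Op 12: insert a.com -> 10.0.0.7 (expiry=30+2=32). clock=30
Op 13: tick 1 -> clock=31.
Op 14: insert c.com -> 10.0.0.7 (expiry=31+2=33). clock=31
Op 15: tick 5 -> clock=36. purged={a.com,b.com,c.com}
Op 16: tick 6 -> clock=42.
Op 17: tick 3 -> clock=45.
Op 18: tick 2 -> clock=47.
Op 19: insert a.com -> 10.0.0.5 (expiry=47+5=52). clock=47
Op 20: tick 5 -> clock=52. purged={a.com}
Op 21: insert b.com -> 10.0.0.1 (expiry=52+1=53). clock=52
Op 22: tick 3 -> clock=55. purged={b.com}
Op 23: tick 2 -> clock=57.
Op 24: insert d.com -> 10.0.0.1 (expiry=57+8=65). clock=57
Op 25: insert e.com -> 10.0.0.4 (expiry=57+5=62). clock=57
Op 26: insert b.com -> 10.0.0.3 (expiry=57+6=63). clock=57
lookup e.com: present, ip=10.0.0.4 expiry=62 > clock=57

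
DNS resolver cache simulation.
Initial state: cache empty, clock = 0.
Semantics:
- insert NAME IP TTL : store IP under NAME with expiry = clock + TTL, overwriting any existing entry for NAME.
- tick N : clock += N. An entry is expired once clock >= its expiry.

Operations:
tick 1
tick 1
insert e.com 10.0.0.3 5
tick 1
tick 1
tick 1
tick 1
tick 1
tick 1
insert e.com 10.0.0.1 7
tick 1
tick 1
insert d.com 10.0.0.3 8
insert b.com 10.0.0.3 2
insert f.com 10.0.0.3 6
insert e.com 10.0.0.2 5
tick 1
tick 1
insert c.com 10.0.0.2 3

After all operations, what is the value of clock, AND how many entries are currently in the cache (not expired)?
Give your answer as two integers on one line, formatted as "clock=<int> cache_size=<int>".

Op 1: tick 1 -> clock=1.
Op 2: tick 1 -> clock=2.
Op 3: insert e.com -> 10.0.0.3 (expiry=2+5=7). clock=2
Op 4: tick 1 -> clock=3.
Op 5: tick 1 -> clock=4.
Op 6: tick 1 -> clock=5.
Op 7: tick 1 -> clock=6.
Op 8: tick 1 -> clock=7. purged={e.com}
Op 9: tick 1 -> clock=8.
Op 10: insert e.com -> 10.0.0.1 (expiry=8+7=15). clock=8
Op 11: tick 1 -> clock=9.
Op 12: tick 1 -> clock=10.
Op 13: insert d.com -> 10.0.0.3 (expiry=10+8=18). clock=10
Op 14: insert b.com -> 10.0.0.3 (expiry=10+2=12). clock=10
Op 15: insert f.com -> 10.0.0.3 (expiry=10+6=16). clock=10
Op 16: insert e.com -> 10.0.0.2 (expiry=10+5=15). clock=10
Op 17: tick 1 -> clock=11.
Op 18: tick 1 -> clock=12. purged={b.com}
Op 19: insert c.com -> 10.0.0.2 (expiry=12+3=15). clock=12
Final clock = 12
Final cache (unexpired): {c.com,d.com,e.com,f.com} -> size=4

Answer: clock=12 cache_size=4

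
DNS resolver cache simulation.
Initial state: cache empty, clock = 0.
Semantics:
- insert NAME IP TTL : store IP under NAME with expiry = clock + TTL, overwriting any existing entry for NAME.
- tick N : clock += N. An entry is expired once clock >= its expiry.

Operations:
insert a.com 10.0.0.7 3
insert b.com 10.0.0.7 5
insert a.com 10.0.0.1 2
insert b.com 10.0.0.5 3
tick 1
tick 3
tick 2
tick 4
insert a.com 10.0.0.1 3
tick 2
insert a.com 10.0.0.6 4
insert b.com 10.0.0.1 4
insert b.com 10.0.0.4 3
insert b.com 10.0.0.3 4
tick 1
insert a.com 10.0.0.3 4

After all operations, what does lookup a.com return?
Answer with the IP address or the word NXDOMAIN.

Answer: 10.0.0.3

Derivation:
Op 1: insert a.com -> 10.0.0.7 (expiry=0+3=3). clock=0
Op 2: insert b.com -> 10.0.0.7 (expiry=0+5=5). clock=0
Op 3: insert a.com -> 10.0.0.1 (expiry=0+2=2). clock=0
Op 4: insert b.com -> 10.0.0.5 (expiry=0+3=3). clock=0
Op 5: tick 1 -> clock=1.
Op 6: tick 3 -> clock=4. purged={a.com,b.com}
Op 7: tick 2 -> clock=6.
Op 8: tick 4 -> clock=10.
Op 9: insert a.com -> 10.0.0.1 (expiry=10+3=13). clock=10
Op 10: tick 2 -> clock=12.
Op 11: insert a.com -> 10.0.0.6 (expiry=12+4=16). clock=12
Op 12: insert b.com -> 10.0.0.1 (expiry=12+4=16). clock=12
Op 13: insert b.com -> 10.0.0.4 (expiry=12+3=15). clock=12
Op 14: insert b.com -> 10.0.0.3 (expiry=12+4=16). clock=12
Op 15: tick 1 -> clock=13.
Op 16: insert a.com -> 10.0.0.3 (expiry=13+4=17). clock=13
lookup a.com: present, ip=10.0.0.3 expiry=17 > clock=13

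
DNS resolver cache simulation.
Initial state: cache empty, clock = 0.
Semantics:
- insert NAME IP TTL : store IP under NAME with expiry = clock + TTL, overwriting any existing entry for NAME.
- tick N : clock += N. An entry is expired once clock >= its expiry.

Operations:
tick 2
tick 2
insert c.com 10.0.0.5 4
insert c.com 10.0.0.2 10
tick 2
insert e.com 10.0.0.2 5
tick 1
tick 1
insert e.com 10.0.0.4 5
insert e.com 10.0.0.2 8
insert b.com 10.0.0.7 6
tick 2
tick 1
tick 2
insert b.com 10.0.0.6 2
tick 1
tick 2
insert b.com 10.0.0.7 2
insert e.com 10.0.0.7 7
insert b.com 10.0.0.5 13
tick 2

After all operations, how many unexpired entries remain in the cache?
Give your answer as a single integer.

Answer: 2

Derivation:
Op 1: tick 2 -> clock=2.
Op 2: tick 2 -> clock=4.
Op 3: insert c.com -> 10.0.0.5 (expiry=4+4=8). clock=4
Op 4: insert c.com -> 10.0.0.2 (expiry=4+10=14). clock=4
Op 5: tick 2 -> clock=6.
Op 6: insert e.com -> 10.0.0.2 (expiry=6+5=11). clock=6
Op 7: tick 1 -> clock=7.
Op 8: tick 1 -> clock=8.
Op 9: insert e.com -> 10.0.0.4 (expiry=8+5=13). clock=8
Op 10: insert e.com -> 10.0.0.2 (expiry=8+8=16). clock=8
Op 11: insert b.com -> 10.0.0.7 (expiry=8+6=14). clock=8
Op 12: tick 2 -> clock=10.
Op 13: tick 1 -> clock=11.
Op 14: tick 2 -> clock=13.
Op 15: insert b.com -> 10.0.0.6 (expiry=13+2=15). clock=13
Op 16: tick 1 -> clock=14. purged={c.com}
Op 17: tick 2 -> clock=16. purged={b.com,e.com}
Op 18: insert b.com -> 10.0.0.7 (expiry=16+2=18). clock=16
Op 19: insert e.com -> 10.0.0.7 (expiry=16+7=23). clock=16
Op 20: insert b.com -> 10.0.0.5 (expiry=16+13=29). clock=16
Op 21: tick 2 -> clock=18.
Final cache (unexpired): {b.com,e.com} -> size=2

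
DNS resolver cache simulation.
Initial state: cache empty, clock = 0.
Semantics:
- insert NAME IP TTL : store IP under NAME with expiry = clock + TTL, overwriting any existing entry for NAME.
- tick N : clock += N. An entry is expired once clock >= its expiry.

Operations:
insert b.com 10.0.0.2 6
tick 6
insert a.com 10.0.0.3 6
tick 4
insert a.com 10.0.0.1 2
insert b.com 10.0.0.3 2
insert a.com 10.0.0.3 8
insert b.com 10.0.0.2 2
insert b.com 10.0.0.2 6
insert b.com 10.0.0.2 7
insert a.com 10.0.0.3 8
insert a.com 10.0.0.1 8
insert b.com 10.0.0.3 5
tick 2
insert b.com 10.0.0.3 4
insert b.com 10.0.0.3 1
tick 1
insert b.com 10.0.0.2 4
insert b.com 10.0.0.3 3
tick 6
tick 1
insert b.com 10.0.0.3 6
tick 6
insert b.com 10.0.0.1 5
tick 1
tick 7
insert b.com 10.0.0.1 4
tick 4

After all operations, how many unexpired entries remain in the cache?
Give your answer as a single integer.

Answer: 0

Derivation:
Op 1: insert b.com -> 10.0.0.2 (expiry=0+6=6). clock=0
Op 2: tick 6 -> clock=6. purged={b.com}
Op 3: insert a.com -> 10.0.0.3 (expiry=6+6=12). clock=6
Op 4: tick 4 -> clock=10.
Op 5: insert a.com -> 10.0.0.1 (expiry=10+2=12). clock=10
Op 6: insert b.com -> 10.0.0.3 (expiry=10+2=12). clock=10
Op 7: insert a.com -> 10.0.0.3 (expiry=10+8=18). clock=10
Op 8: insert b.com -> 10.0.0.2 (expiry=10+2=12). clock=10
Op 9: insert b.com -> 10.0.0.2 (expiry=10+6=16). clock=10
Op 10: insert b.com -> 10.0.0.2 (expiry=10+7=17). clock=10
Op 11: insert a.com -> 10.0.0.3 (expiry=10+8=18). clock=10
Op 12: insert a.com -> 10.0.0.1 (expiry=10+8=18). clock=10
Op 13: insert b.com -> 10.0.0.3 (expiry=10+5=15). clock=10
Op 14: tick 2 -> clock=12.
Op 15: insert b.com -> 10.0.0.3 (expiry=12+4=16). clock=12
Op 16: insert b.com -> 10.0.0.3 (expiry=12+1=13). clock=12
Op 17: tick 1 -> clock=13. purged={b.com}
Op 18: insert b.com -> 10.0.0.2 (expiry=13+4=17). clock=13
Op 19: insert b.com -> 10.0.0.3 (expiry=13+3=16). clock=13
Op 20: tick 6 -> clock=19. purged={a.com,b.com}
Op 21: tick 1 -> clock=20.
Op 22: insert b.com -> 10.0.0.3 (expiry=20+6=26). clock=20
Op 23: tick 6 -> clock=26. purged={b.com}
Op 24: insert b.com -> 10.0.0.1 (expiry=26+5=31). clock=26
Op 25: tick 1 -> clock=27.
Op 26: tick 7 -> clock=34. purged={b.com}
Op 27: insert b.com -> 10.0.0.1 (expiry=34+4=38). clock=34
Op 28: tick 4 -> clock=38. purged={b.com}
Final cache (unexpired): {} -> size=0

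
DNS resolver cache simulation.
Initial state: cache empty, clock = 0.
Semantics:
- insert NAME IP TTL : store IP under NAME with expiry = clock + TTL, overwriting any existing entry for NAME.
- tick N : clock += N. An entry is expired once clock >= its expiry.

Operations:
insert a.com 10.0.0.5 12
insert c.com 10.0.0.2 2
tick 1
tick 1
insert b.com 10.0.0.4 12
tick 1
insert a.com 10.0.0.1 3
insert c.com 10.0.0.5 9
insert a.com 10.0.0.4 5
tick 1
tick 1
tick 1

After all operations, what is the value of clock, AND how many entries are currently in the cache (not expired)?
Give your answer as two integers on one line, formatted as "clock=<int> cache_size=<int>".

Op 1: insert a.com -> 10.0.0.5 (expiry=0+12=12). clock=0
Op 2: insert c.com -> 10.0.0.2 (expiry=0+2=2). clock=0
Op 3: tick 1 -> clock=1.
Op 4: tick 1 -> clock=2. purged={c.com}
Op 5: insert b.com -> 10.0.0.4 (expiry=2+12=14). clock=2
Op 6: tick 1 -> clock=3.
Op 7: insert a.com -> 10.0.0.1 (expiry=3+3=6). clock=3
Op 8: insert c.com -> 10.0.0.5 (expiry=3+9=12). clock=3
Op 9: insert a.com -> 10.0.0.4 (expiry=3+5=8). clock=3
Op 10: tick 1 -> clock=4.
Op 11: tick 1 -> clock=5.
Op 12: tick 1 -> clock=6.
Final clock = 6
Final cache (unexpired): {a.com,b.com,c.com} -> size=3

Answer: clock=6 cache_size=3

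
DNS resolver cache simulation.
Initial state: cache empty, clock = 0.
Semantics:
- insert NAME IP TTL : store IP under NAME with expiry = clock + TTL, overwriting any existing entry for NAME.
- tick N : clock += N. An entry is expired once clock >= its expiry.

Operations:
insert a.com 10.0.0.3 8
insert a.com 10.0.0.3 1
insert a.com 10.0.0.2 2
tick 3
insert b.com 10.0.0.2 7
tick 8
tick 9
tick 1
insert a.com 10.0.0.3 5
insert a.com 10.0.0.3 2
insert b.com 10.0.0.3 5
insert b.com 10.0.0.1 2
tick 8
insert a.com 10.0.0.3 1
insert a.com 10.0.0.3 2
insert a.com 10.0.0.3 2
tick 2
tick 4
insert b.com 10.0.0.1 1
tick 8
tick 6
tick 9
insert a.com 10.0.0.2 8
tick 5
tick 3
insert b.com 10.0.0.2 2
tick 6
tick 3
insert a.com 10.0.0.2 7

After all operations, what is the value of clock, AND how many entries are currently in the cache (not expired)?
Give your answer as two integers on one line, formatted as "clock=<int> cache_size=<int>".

Answer: clock=75 cache_size=1

Derivation:
Op 1: insert a.com -> 10.0.0.3 (expiry=0+8=8). clock=0
Op 2: insert a.com -> 10.0.0.3 (expiry=0+1=1). clock=0
Op 3: insert a.com -> 10.0.0.2 (expiry=0+2=2). clock=0
Op 4: tick 3 -> clock=3. purged={a.com}
Op 5: insert b.com -> 10.0.0.2 (expiry=3+7=10). clock=3
Op 6: tick 8 -> clock=11. purged={b.com}
Op 7: tick 9 -> clock=20.
Op 8: tick 1 -> clock=21.
Op 9: insert a.com -> 10.0.0.3 (expiry=21+5=26). clock=21
Op 10: insert a.com -> 10.0.0.3 (expiry=21+2=23). clock=21
Op 11: insert b.com -> 10.0.0.3 (expiry=21+5=26). clock=21
Op 12: insert b.com -> 10.0.0.1 (expiry=21+2=23). clock=21
Op 13: tick 8 -> clock=29. purged={a.com,b.com}
Op 14: insert a.com -> 10.0.0.3 (expiry=29+1=30). clock=29
Op 15: insert a.com -> 10.0.0.3 (expiry=29+2=31). clock=29
Op 16: insert a.com -> 10.0.0.3 (expiry=29+2=31). clock=29
Op 17: tick 2 -> clock=31. purged={a.com}
Op 18: tick 4 -> clock=35.
Op 19: insert b.com -> 10.0.0.1 (expiry=35+1=36). clock=35
Op 20: tick 8 -> clock=43. purged={b.com}
Op 21: tick 6 -> clock=49.
Op 22: tick 9 -> clock=58.
Op 23: insert a.com -> 10.0.0.2 (expiry=58+8=66). clock=58
Op 24: tick 5 -> clock=63.
Op 25: tick 3 -> clock=66. purged={a.com}
Op 26: insert b.com -> 10.0.0.2 (expiry=66+2=68). clock=66
Op 27: tick 6 -> clock=72. purged={b.com}
Op 28: tick 3 -> clock=75.
Op 29: insert a.com -> 10.0.0.2 (expiry=75+7=82). clock=75
Final clock = 75
Final cache (unexpired): {a.com} -> size=1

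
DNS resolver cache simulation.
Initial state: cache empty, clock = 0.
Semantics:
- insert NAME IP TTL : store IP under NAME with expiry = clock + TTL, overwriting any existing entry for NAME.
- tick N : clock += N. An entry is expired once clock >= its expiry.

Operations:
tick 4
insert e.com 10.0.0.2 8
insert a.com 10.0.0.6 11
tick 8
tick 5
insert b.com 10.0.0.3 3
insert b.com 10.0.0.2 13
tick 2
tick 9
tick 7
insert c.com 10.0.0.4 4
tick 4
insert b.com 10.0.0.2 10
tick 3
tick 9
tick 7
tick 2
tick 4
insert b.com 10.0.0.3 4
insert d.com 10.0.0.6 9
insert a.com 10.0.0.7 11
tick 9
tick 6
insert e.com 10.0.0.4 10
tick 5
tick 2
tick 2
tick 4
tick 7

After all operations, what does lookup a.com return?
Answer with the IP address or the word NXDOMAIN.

Answer: NXDOMAIN

Derivation:
Op 1: tick 4 -> clock=4.
Op 2: insert e.com -> 10.0.0.2 (expiry=4+8=12). clock=4
Op 3: insert a.com -> 10.0.0.6 (expiry=4+11=15). clock=4
Op 4: tick 8 -> clock=12. purged={e.com}
Op 5: tick 5 -> clock=17. purged={a.com}
Op 6: insert b.com -> 10.0.0.3 (expiry=17+3=20). clock=17
Op 7: insert b.com -> 10.0.0.2 (expiry=17+13=30). clock=17
Op 8: tick 2 -> clock=19.
Op 9: tick 9 -> clock=28.
Op 10: tick 7 -> clock=35. purged={b.com}
Op 11: insert c.com -> 10.0.0.4 (expiry=35+4=39). clock=35
Op 12: tick 4 -> clock=39. purged={c.com}
Op 13: insert b.com -> 10.0.0.2 (expiry=39+10=49). clock=39
Op 14: tick 3 -> clock=42.
Op 15: tick 9 -> clock=51. purged={b.com}
Op 16: tick 7 -> clock=58.
Op 17: tick 2 -> clock=60.
Op 18: tick 4 -> clock=64.
Op 19: insert b.com -> 10.0.0.3 (expiry=64+4=68). clock=64
Op 20: insert d.com -> 10.0.0.6 (expiry=64+9=73). clock=64
Op 21: insert a.com -> 10.0.0.7 (expiry=64+11=75). clock=64
Op 22: tick 9 -> clock=73. purged={b.com,d.com}
Op 23: tick 6 -> clock=79. purged={a.com}
Op 24: insert e.com -> 10.0.0.4 (expiry=79+10=89). clock=79
Op 25: tick 5 -> clock=84.
Op 26: tick 2 -> clock=86.
Op 27: tick 2 -> clock=88.
Op 28: tick 4 -> clock=92. purged={e.com}
Op 29: tick 7 -> clock=99.
lookup a.com: not in cache (expired or never inserted)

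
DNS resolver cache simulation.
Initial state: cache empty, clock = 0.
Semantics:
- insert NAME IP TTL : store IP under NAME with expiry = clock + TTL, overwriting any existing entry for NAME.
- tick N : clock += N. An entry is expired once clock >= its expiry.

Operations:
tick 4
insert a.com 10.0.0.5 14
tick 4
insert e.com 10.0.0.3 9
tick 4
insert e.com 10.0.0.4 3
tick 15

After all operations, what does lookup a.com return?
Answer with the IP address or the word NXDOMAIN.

Op 1: tick 4 -> clock=4.
Op 2: insert a.com -> 10.0.0.5 (expiry=4+14=18). clock=4
Op 3: tick 4 -> clock=8.
Op 4: insert e.com -> 10.0.0.3 (expiry=8+9=17). clock=8
Op 5: tick 4 -> clock=12.
Op 6: insert e.com -> 10.0.0.4 (expiry=12+3=15). clock=12
Op 7: tick 15 -> clock=27. purged={a.com,e.com}
lookup a.com: not in cache (expired or never inserted)

Answer: NXDOMAIN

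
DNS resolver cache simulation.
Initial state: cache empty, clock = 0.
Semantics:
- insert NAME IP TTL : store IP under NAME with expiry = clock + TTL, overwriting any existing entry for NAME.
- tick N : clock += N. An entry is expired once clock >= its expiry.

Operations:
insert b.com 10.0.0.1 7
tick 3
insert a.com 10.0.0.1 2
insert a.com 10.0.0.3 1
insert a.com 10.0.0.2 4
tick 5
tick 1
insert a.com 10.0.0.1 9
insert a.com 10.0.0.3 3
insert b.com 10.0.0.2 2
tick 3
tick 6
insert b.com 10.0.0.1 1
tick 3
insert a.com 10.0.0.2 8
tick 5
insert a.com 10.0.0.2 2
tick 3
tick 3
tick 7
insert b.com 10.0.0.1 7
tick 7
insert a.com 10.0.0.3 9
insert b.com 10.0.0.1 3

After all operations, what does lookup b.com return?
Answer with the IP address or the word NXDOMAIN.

Answer: 10.0.0.1

Derivation:
Op 1: insert b.com -> 10.0.0.1 (expiry=0+7=7). clock=0
Op 2: tick 3 -> clock=3.
Op 3: insert a.com -> 10.0.0.1 (expiry=3+2=5). clock=3
Op 4: insert a.com -> 10.0.0.3 (expiry=3+1=4). clock=3
Op 5: insert a.com -> 10.0.0.2 (expiry=3+4=7). clock=3
Op 6: tick 5 -> clock=8. purged={a.com,b.com}
Op 7: tick 1 -> clock=9.
Op 8: insert a.com -> 10.0.0.1 (expiry=9+9=18). clock=9
Op 9: insert a.com -> 10.0.0.3 (expiry=9+3=12). clock=9
Op 10: insert b.com -> 10.0.0.2 (expiry=9+2=11). clock=9
Op 11: tick 3 -> clock=12. purged={a.com,b.com}
Op 12: tick 6 -> clock=18.
Op 13: insert b.com -> 10.0.0.1 (expiry=18+1=19). clock=18
Op 14: tick 3 -> clock=21. purged={b.com}
Op 15: insert a.com -> 10.0.0.2 (expiry=21+8=29). clock=21
Op 16: tick 5 -> clock=26.
Op 17: insert a.com -> 10.0.0.2 (expiry=26+2=28). clock=26
Op 18: tick 3 -> clock=29. purged={a.com}
Op 19: tick 3 -> clock=32.
Op 20: tick 7 -> clock=39.
Op 21: insert b.com -> 10.0.0.1 (expiry=39+7=46). clock=39
Op 22: tick 7 -> clock=46. purged={b.com}
Op 23: insert a.com -> 10.0.0.3 (expiry=46+9=55). clock=46
Op 24: insert b.com -> 10.0.0.1 (expiry=46+3=49). clock=46
lookup b.com: present, ip=10.0.0.1 expiry=49 > clock=46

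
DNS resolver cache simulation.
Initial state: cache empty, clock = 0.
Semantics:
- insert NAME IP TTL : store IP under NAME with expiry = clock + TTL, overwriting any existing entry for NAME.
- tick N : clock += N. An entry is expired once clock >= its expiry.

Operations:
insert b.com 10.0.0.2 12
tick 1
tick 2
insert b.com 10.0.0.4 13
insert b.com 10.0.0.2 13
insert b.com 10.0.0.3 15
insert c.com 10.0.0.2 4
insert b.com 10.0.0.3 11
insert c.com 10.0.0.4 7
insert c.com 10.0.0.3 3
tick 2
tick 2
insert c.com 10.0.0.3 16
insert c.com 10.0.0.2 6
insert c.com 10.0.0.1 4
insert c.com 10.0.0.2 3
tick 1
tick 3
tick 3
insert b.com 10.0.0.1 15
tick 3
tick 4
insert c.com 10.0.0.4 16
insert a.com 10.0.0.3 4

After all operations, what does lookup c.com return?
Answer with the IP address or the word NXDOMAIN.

Op 1: insert b.com -> 10.0.0.2 (expiry=0+12=12). clock=0
Op 2: tick 1 -> clock=1.
Op 3: tick 2 -> clock=3.
Op 4: insert b.com -> 10.0.0.4 (expiry=3+13=16). clock=3
Op 5: insert b.com -> 10.0.0.2 (expiry=3+13=16). clock=3
Op 6: insert b.com -> 10.0.0.3 (expiry=3+15=18). clock=3
Op 7: insert c.com -> 10.0.0.2 (expiry=3+4=7). clock=3
Op 8: insert b.com -> 10.0.0.3 (expiry=3+11=14). clock=3
Op 9: insert c.com -> 10.0.0.4 (expiry=3+7=10). clock=3
Op 10: insert c.com -> 10.0.0.3 (expiry=3+3=6). clock=3
Op 11: tick 2 -> clock=5.
Op 12: tick 2 -> clock=7. purged={c.com}
Op 13: insert c.com -> 10.0.0.3 (expiry=7+16=23). clock=7
Op 14: insert c.com -> 10.0.0.2 (expiry=7+6=13). clock=7
Op 15: insert c.com -> 10.0.0.1 (expiry=7+4=11). clock=7
Op 16: insert c.com -> 10.0.0.2 (expiry=7+3=10). clock=7
Op 17: tick 1 -> clock=8.
Op 18: tick 3 -> clock=11. purged={c.com}
Op 19: tick 3 -> clock=14. purged={b.com}
Op 20: insert b.com -> 10.0.0.1 (expiry=14+15=29). clock=14
Op 21: tick 3 -> clock=17.
Op 22: tick 4 -> clock=21.
Op 23: insert c.com -> 10.0.0.4 (expiry=21+16=37). clock=21
Op 24: insert a.com -> 10.0.0.3 (expiry=21+4=25). clock=21
lookup c.com: present, ip=10.0.0.4 expiry=37 > clock=21

Answer: 10.0.0.4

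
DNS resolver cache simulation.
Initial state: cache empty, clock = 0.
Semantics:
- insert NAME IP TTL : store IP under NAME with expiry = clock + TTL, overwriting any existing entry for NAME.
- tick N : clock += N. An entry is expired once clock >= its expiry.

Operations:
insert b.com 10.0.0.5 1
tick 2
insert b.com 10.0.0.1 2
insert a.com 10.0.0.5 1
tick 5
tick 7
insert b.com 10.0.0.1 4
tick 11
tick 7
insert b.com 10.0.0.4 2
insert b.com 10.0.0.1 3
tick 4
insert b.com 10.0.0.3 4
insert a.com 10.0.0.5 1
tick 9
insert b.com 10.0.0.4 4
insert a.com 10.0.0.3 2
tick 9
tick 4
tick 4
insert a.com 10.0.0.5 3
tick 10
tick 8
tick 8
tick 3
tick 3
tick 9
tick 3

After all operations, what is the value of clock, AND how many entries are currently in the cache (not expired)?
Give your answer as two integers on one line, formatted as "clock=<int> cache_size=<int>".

Answer: clock=106 cache_size=0

Derivation:
Op 1: insert b.com -> 10.0.0.5 (expiry=0+1=1). clock=0
Op 2: tick 2 -> clock=2. purged={b.com}
Op 3: insert b.com -> 10.0.0.1 (expiry=2+2=4). clock=2
Op 4: insert a.com -> 10.0.0.5 (expiry=2+1=3). clock=2
Op 5: tick 5 -> clock=7. purged={a.com,b.com}
Op 6: tick 7 -> clock=14.
Op 7: insert b.com -> 10.0.0.1 (expiry=14+4=18). clock=14
Op 8: tick 11 -> clock=25. purged={b.com}
Op 9: tick 7 -> clock=32.
Op 10: insert b.com -> 10.0.0.4 (expiry=32+2=34). clock=32
Op 11: insert b.com -> 10.0.0.1 (expiry=32+3=35). clock=32
Op 12: tick 4 -> clock=36. purged={b.com}
Op 13: insert b.com -> 10.0.0.3 (expiry=36+4=40). clock=36
Op 14: insert a.com -> 10.0.0.5 (expiry=36+1=37). clock=36
Op 15: tick 9 -> clock=45. purged={a.com,b.com}
Op 16: insert b.com -> 10.0.0.4 (expiry=45+4=49). clock=45
Op 17: insert a.com -> 10.0.0.3 (expiry=45+2=47). clock=45
Op 18: tick 9 -> clock=54. purged={a.com,b.com}
Op 19: tick 4 -> clock=58.
Op 20: tick 4 -> clock=62.
Op 21: insert a.com -> 10.0.0.5 (expiry=62+3=65). clock=62
Op 22: tick 10 -> clock=72. purged={a.com}
Op 23: tick 8 -> clock=80.
Op 24: tick 8 -> clock=88.
Op 25: tick 3 -> clock=91.
Op 26: tick 3 -> clock=94.
Op 27: tick 9 -> clock=103.
Op 28: tick 3 -> clock=106.
Final clock = 106
Final cache (unexpired): {} -> size=0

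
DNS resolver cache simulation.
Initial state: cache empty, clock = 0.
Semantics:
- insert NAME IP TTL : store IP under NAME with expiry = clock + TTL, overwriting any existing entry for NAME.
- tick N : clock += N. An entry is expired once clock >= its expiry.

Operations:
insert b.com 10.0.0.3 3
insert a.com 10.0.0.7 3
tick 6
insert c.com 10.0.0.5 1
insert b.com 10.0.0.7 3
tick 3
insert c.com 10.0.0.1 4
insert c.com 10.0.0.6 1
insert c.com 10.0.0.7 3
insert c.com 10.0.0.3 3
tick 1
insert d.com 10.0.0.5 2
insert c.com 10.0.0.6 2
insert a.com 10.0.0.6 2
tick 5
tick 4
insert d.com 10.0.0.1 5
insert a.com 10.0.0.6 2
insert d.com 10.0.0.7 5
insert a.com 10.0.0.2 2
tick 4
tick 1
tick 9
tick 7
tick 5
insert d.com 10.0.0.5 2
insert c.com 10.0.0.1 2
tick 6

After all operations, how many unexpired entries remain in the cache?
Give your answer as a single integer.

Answer: 0

Derivation:
Op 1: insert b.com -> 10.0.0.3 (expiry=0+3=3). clock=0
Op 2: insert a.com -> 10.0.0.7 (expiry=0+3=3). clock=0
Op 3: tick 6 -> clock=6. purged={a.com,b.com}
Op 4: insert c.com -> 10.0.0.5 (expiry=6+1=7). clock=6
Op 5: insert b.com -> 10.0.0.7 (expiry=6+3=9). clock=6
Op 6: tick 3 -> clock=9. purged={b.com,c.com}
Op 7: insert c.com -> 10.0.0.1 (expiry=9+4=13). clock=9
Op 8: insert c.com -> 10.0.0.6 (expiry=9+1=10). clock=9
Op 9: insert c.com -> 10.0.0.7 (expiry=9+3=12). clock=9
Op 10: insert c.com -> 10.0.0.3 (expiry=9+3=12). clock=9
Op 11: tick 1 -> clock=10.
Op 12: insert d.com -> 10.0.0.5 (expiry=10+2=12). clock=10
Op 13: insert c.com -> 10.0.0.6 (expiry=10+2=12). clock=10
Op 14: insert a.com -> 10.0.0.6 (expiry=10+2=12). clock=10
Op 15: tick 5 -> clock=15. purged={a.com,c.com,d.com}
Op 16: tick 4 -> clock=19.
Op 17: insert d.com -> 10.0.0.1 (expiry=19+5=24). clock=19
Op 18: insert a.com -> 10.0.0.6 (expiry=19+2=21). clock=19
Op 19: insert d.com -> 10.0.0.7 (expiry=19+5=24). clock=19
Op 20: insert a.com -> 10.0.0.2 (expiry=19+2=21). clock=19
Op 21: tick 4 -> clock=23. purged={a.com}
Op 22: tick 1 -> clock=24. purged={d.com}
Op 23: tick 9 -> clock=33.
Op 24: tick 7 -> clock=40.
Op 25: tick 5 -> clock=45.
Op 26: insert d.com -> 10.0.0.5 (expiry=45+2=47). clock=45
Op 27: insert c.com -> 10.0.0.1 (expiry=45+2=47). clock=45
Op 28: tick 6 -> clock=51. purged={c.com,d.com}
Final cache (unexpired): {} -> size=0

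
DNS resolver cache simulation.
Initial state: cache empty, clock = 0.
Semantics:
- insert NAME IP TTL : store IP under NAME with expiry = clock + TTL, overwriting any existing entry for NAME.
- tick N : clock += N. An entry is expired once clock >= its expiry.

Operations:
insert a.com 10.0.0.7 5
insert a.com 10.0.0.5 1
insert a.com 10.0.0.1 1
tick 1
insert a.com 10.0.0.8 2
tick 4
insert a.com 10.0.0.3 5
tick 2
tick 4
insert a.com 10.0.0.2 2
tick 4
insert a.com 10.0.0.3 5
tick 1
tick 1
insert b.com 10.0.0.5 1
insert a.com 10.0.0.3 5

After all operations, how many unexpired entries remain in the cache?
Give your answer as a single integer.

Answer: 2

Derivation:
Op 1: insert a.com -> 10.0.0.7 (expiry=0+5=5). clock=0
Op 2: insert a.com -> 10.0.0.5 (expiry=0+1=1). clock=0
Op 3: insert a.com -> 10.0.0.1 (expiry=0+1=1). clock=0
Op 4: tick 1 -> clock=1. purged={a.com}
Op 5: insert a.com -> 10.0.0.8 (expiry=1+2=3). clock=1
Op 6: tick 4 -> clock=5. purged={a.com}
Op 7: insert a.com -> 10.0.0.3 (expiry=5+5=10). clock=5
Op 8: tick 2 -> clock=7.
Op 9: tick 4 -> clock=11. purged={a.com}
Op 10: insert a.com -> 10.0.0.2 (expiry=11+2=13). clock=11
Op 11: tick 4 -> clock=15. purged={a.com}
Op 12: insert a.com -> 10.0.0.3 (expiry=15+5=20). clock=15
Op 13: tick 1 -> clock=16.
Op 14: tick 1 -> clock=17.
Op 15: insert b.com -> 10.0.0.5 (expiry=17+1=18). clock=17
Op 16: insert a.com -> 10.0.0.3 (expiry=17+5=22). clock=17
Final cache (unexpired): {a.com,b.com} -> size=2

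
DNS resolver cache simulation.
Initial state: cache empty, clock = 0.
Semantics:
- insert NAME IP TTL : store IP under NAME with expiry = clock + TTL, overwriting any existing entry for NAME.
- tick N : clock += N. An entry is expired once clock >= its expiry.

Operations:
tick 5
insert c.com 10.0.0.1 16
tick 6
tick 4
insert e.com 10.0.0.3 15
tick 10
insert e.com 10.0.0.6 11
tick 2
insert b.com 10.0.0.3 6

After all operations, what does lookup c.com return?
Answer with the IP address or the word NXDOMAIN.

Answer: NXDOMAIN

Derivation:
Op 1: tick 5 -> clock=5.
Op 2: insert c.com -> 10.0.0.1 (expiry=5+16=21). clock=5
Op 3: tick 6 -> clock=11.
Op 4: tick 4 -> clock=15.
Op 5: insert e.com -> 10.0.0.3 (expiry=15+15=30). clock=15
Op 6: tick 10 -> clock=25. purged={c.com}
Op 7: insert e.com -> 10.0.0.6 (expiry=25+11=36). clock=25
Op 8: tick 2 -> clock=27.
Op 9: insert b.com -> 10.0.0.3 (expiry=27+6=33). clock=27
lookup c.com: not in cache (expired or never inserted)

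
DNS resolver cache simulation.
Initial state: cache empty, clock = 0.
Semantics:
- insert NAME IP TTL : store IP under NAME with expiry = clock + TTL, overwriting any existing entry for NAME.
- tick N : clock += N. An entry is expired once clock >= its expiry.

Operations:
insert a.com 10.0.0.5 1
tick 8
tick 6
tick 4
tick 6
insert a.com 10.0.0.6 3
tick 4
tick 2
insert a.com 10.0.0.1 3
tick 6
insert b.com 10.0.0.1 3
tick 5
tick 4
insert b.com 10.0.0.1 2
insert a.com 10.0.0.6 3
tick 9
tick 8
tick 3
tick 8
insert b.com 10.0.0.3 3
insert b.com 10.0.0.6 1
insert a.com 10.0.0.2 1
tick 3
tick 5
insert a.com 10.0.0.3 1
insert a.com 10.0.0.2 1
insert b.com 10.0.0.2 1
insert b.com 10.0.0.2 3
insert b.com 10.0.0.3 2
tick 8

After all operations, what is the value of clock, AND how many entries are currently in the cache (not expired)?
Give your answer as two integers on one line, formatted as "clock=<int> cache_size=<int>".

Answer: clock=89 cache_size=0

Derivation:
Op 1: insert a.com -> 10.0.0.5 (expiry=0+1=1). clock=0
Op 2: tick 8 -> clock=8. purged={a.com}
Op 3: tick 6 -> clock=14.
Op 4: tick 4 -> clock=18.
Op 5: tick 6 -> clock=24.
Op 6: insert a.com -> 10.0.0.6 (expiry=24+3=27). clock=24
Op 7: tick 4 -> clock=28. purged={a.com}
Op 8: tick 2 -> clock=30.
Op 9: insert a.com -> 10.0.0.1 (expiry=30+3=33). clock=30
Op 10: tick 6 -> clock=36. purged={a.com}
Op 11: insert b.com -> 10.0.0.1 (expiry=36+3=39). clock=36
Op 12: tick 5 -> clock=41. purged={b.com}
Op 13: tick 4 -> clock=45.
Op 14: insert b.com -> 10.0.0.1 (expiry=45+2=47). clock=45
Op 15: insert a.com -> 10.0.0.6 (expiry=45+3=48). clock=45
Op 16: tick 9 -> clock=54. purged={a.com,b.com}
Op 17: tick 8 -> clock=62.
Op 18: tick 3 -> clock=65.
Op 19: tick 8 -> clock=73.
Op 20: insert b.com -> 10.0.0.3 (expiry=73+3=76). clock=73
Op 21: insert b.com -> 10.0.0.6 (expiry=73+1=74). clock=73
Op 22: insert a.com -> 10.0.0.2 (expiry=73+1=74). clock=73
Op 23: tick 3 -> clock=76. purged={a.com,b.com}
Op 24: tick 5 -> clock=81.
Op 25: insert a.com -> 10.0.0.3 (expiry=81+1=82). clock=81
Op 26: insert a.com -> 10.0.0.2 (expiry=81+1=82). clock=81
Op 27: insert b.com -> 10.0.0.2 (expiry=81+1=82). clock=81
Op 28: insert b.com -> 10.0.0.2 (expiry=81+3=84). clock=81
Op 29: insert b.com -> 10.0.0.3 (expiry=81+2=83). clock=81
Op 30: tick 8 -> clock=89. purged={a.com,b.com}
Final clock = 89
Final cache (unexpired): {} -> size=0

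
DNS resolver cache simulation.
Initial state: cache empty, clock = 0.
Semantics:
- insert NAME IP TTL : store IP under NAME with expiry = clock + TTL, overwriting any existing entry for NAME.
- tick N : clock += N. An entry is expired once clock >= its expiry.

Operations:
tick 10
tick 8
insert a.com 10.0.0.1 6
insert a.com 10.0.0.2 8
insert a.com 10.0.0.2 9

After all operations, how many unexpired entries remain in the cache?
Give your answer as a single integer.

Answer: 1

Derivation:
Op 1: tick 10 -> clock=10.
Op 2: tick 8 -> clock=18.
Op 3: insert a.com -> 10.0.0.1 (expiry=18+6=24). clock=18
Op 4: insert a.com -> 10.0.0.2 (expiry=18+8=26). clock=18
Op 5: insert a.com -> 10.0.0.2 (expiry=18+9=27). clock=18
Final cache (unexpired): {a.com} -> size=1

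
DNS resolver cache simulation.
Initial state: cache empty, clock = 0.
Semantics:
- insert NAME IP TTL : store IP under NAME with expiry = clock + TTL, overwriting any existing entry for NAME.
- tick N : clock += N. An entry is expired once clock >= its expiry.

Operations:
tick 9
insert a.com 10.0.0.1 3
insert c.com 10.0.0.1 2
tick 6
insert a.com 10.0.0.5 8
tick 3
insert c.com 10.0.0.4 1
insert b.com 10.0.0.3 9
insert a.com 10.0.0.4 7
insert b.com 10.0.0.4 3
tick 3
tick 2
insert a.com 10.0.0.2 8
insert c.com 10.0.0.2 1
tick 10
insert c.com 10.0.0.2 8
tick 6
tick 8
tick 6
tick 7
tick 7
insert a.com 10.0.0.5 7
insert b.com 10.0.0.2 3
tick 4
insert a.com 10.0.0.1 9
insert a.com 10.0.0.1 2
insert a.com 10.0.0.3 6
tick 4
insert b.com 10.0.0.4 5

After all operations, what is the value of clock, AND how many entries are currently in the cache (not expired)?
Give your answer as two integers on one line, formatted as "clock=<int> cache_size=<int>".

Answer: clock=75 cache_size=2

Derivation:
Op 1: tick 9 -> clock=9.
Op 2: insert a.com -> 10.0.0.1 (expiry=9+3=12). clock=9
Op 3: insert c.com -> 10.0.0.1 (expiry=9+2=11). clock=9
Op 4: tick 6 -> clock=15. purged={a.com,c.com}
Op 5: insert a.com -> 10.0.0.5 (expiry=15+8=23). clock=15
Op 6: tick 3 -> clock=18.
Op 7: insert c.com -> 10.0.0.4 (expiry=18+1=19). clock=18
Op 8: insert b.com -> 10.0.0.3 (expiry=18+9=27). clock=18
Op 9: insert a.com -> 10.0.0.4 (expiry=18+7=25). clock=18
Op 10: insert b.com -> 10.0.0.4 (expiry=18+3=21). clock=18
Op 11: tick 3 -> clock=21. purged={b.com,c.com}
Op 12: tick 2 -> clock=23.
Op 13: insert a.com -> 10.0.0.2 (expiry=23+8=31). clock=23
Op 14: insert c.com -> 10.0.0.2 (expiry=23+1=24). clock=23
Op 15: tick 10 -> clock=33. purged={a.com,c.com}
Op 16: insert c.com -> 10.0.0.2 (expiry=33+8=41). clock=33
Op 17: tick 6 -> clock=39.
Op 18: tick 8 -> clock=47. purged={c.com}
Op 19: tick 6 -> clock=53.
Op 20: tick 7 -> clock=60.
Op 21: tick 7 -> clock=67.
Op 22: insert a.com -> 10.0.0.5 (expiry=67+7=74). clock=67
Op 23: insert b.com -> 10.0.0.2 (expiry=67+3=70). clock=67
Op 24: tick 4 -> clock=71. purged={b.com}
Op 25: insert a.com -> 10.0.0.1 (expiry=71+9=80). clock=71
Op 26: insert a.com -> 10.0.0.1 (expiry=71+2=73). clock=71
Op 27: insert a.com -> 10.0.0.3 (expiry=71+6=77). clock=71
Op 28: tick 4 -> clock=75.
Op 29: insert b.com -> 10.0.0.4 (expiry=75+5=80). clock=75
Final clock = 75
Final cache (unexpired): {a.com,b.com} -> size=2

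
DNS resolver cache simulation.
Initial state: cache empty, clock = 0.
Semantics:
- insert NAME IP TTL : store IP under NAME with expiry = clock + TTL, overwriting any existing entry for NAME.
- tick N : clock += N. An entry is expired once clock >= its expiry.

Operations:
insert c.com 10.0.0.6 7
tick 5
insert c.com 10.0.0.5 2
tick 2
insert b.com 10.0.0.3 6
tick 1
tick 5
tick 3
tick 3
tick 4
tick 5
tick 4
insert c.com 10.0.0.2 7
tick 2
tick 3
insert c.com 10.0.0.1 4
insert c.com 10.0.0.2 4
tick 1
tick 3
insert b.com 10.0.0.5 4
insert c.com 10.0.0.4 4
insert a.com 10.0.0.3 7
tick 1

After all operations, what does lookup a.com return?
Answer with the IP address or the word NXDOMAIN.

Op 1: insert c.com -> 10.0.0.6 (expiry=0+7=7). clock=0
Op 2: tick 5 -> clock=5.
Op 3: insert c.com -> 10.0.0.5 (expiry=5+2=7). clock=5
Op 4: tick 2 -> clock=7. purged={c.com}
Op 5: insert b.com -> 10.0.0.3 (expiry=7+6=13). clock=7
Op 6: tick 1 -> clock=8.
Op 7: tick 5 -> clock=13. purged={b.com}
Op 8: tick 3 -> clock=16.
Op 9: tick 3 -> clock=19.
Op 10: tick 4 -> clock=23.
Op 11: tick 5 -> clock=28.
Op 12: tick 4 -> clock=32.
Op 13: insert c.com -> 10.0.0.2 (expiry=32+7=39). clock=32
Op 14: tick 2 -> clock=34.
Op 15: tick 3 -> clock=37.
Op 16: insert c.com -> 10.0.0.1 (expiry=37+4=41). clock=37
Op 17: insert c.com -> 10.0.0.2 (expiry=37+4=41). clock=37
Op 18: tick 1 -> clock=38.
Op 19: tick 3 -> clock=41. purged={c.com}
Op 20: insert b.com -> 10.0.0.5 (expiry=41+4=45). clock=41
Op 21: insert c.com -> 10.0.0.4 (expiry=41+4=45). clock=41
Op 22: insert a.com -> 10.0.0.3 (expiry=41+7=48). clock=41
Op 23: tick 1 -> clock=42.
lookup a.com: present, ip=10.0.0.3 expiry=48 > clock=42

Answer: 10.0.0.3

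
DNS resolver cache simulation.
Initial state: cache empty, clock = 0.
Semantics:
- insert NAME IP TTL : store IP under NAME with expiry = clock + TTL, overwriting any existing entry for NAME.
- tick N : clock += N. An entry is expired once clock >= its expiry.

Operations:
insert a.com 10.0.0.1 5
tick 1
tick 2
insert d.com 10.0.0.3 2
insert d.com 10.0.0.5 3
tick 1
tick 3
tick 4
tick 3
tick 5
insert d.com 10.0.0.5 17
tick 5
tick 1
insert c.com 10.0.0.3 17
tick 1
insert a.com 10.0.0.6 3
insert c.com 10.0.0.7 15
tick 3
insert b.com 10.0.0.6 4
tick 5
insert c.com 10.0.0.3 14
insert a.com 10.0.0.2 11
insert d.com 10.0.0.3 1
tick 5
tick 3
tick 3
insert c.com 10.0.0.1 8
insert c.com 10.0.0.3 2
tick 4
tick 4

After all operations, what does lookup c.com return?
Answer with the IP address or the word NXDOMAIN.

Op 1: insert a.com -> 10.0.0.1 (expiry=0+5=5). clock=0
Op 2: tick 1 -> clock=1.
Op 3: tick 2 -> clock=3.
Op 4: insert d.com -> 10.0.0.3 (expiry=3+2=5). clock=3
Op 5: insert d.com -> 10.0.0.5 (expiry=3+3=6). clock=3
Op 6: tick 1 -> clock=4.
Op 7: tick 3 -> clock=7. purged={a.com,d.com}
Op 8: tick 4 -> clock=11.
Op 9: tick 3 -> clock=14.
Op 10: tick 5 -> clock=19.
Op 11: insert d.com -> 10.0.0.5 (expiry=19+17=36). clock=19
Op 12: tick 5 -> clock=24.
Op 13: tick 1 -> clock=25.
Op 14: insert c.com -> 10.0.0.3 (expiry=25+17=42). clock=25
Op 15: tick 1 -> clock=26.
Op 16: insert a.com -> 10.0.0.6 (expiry=26+3=29). clock=26
Op 17: insert c.com -> 10.0.0.7 (expiry=26+15=41). clock=26
Op 18: tick 3 -> clock=29. purged={a.com}
Op 19: insert b.com -> 10.0.0.6 (expiry=29+4=33). clock=29
Op 20: tick 5 -> clock=34. purged={b.com}
Op 21: insert c.com -> 10.0.0.3 (expiry=34+14=48). clock=34
Op 22: insert a.com -> 10.0.0.2 (expiry=34+11=45). clock=34
Op 23: insert d.com -> 10.0.0.3 (expiry=34+1=35). clock=34
Op 24: tick 5 -> clock=39. purged={d.com}
Op 25: tick 3 -> clock=42.
Op 26: tick 3 -> clock=45. purged={a.com}
Op 27: insert c.com -> 10.0.0.1 (expiry=45+8=53). clock=45
Op 28: insert c.com -> 10.0.0.3 (expiry=45+2=47). clock=45
Op 29: tick 4 -> clock=49. purged={c.com}
Op 30: tick 4 -> clock=53.
lookup c.com: not in cache (expired or never inserted)

Answer: NXDOMAIN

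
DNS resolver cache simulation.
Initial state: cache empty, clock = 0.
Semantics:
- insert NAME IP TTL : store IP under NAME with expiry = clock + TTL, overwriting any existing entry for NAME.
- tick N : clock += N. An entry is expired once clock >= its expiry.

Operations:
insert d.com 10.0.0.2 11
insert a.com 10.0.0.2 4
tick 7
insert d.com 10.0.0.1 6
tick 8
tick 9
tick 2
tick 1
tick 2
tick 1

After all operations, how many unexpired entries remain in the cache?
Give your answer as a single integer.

Op 1: insert d.com -> 10.0.0.2 (expiry=0+11=11). clock=0
Op 2: insert a.com -> 10.0.0.2 (expiry=0+4=4). clock=0
Op 3: tick 7 -> clock=7. purged={a.com}
Op 4: insert d.com -> 10.0.0.1 (expiry=7+6=13). clock=7
Op 5: tick 8 -> clock=15. purged={d.com}
Op 6: tick 9 -> clock=24.
Op 7: tick 2 -> clock=26.
Op 8: tick 1 -> clock=27.
Op 9: tick 2 -> clock=29.
Op 10: tick 1 -> clock=30.
Final cache (unexpired): {} -> size=0

Answer: 0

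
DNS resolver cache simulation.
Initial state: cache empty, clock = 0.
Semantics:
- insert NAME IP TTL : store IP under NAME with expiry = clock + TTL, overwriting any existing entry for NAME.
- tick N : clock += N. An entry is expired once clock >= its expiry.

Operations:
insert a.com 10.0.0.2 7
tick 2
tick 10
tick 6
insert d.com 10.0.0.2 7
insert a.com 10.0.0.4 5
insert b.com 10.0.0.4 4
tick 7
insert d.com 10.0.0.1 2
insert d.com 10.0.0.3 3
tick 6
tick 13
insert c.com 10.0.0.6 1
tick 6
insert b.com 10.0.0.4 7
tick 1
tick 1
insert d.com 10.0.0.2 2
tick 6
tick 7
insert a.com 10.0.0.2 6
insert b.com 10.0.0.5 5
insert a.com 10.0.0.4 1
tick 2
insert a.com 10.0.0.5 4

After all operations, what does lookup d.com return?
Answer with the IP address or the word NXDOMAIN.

Op 1: insert a.com -> 10.0.0.2 (expiry=0+7=7). clock=0
Op 2: tick 2 -> clock=2.
Op 3: tick 10 -> clock=12. purged={a.com}
Op 4: tick 6 -> clock=18.
Op 5: insert d.com -> 10.0.0.2 (expiry=18+7=25). clock=18
Op 6: insert a.com -> 10.0.0.4 (expiry=18+5=23). clock=18
Op 7: insert b.com -> 10.0.0.4 (expiry=18+4=22). clock=18
Op 8: tick 7 -> clock=25. purged={a.com,b.com,d.com}
Op 9: insert d.com -> 10.0.0.1 (expiry=25+2=27). clock=25
Op 10: insert d.com -> 10.0.0.3 (expiry=25+3=28). clock=25
Op 11: tick 6 -> clock=31. purged={d.com}
Op 12: tick 13 -> clock=44.
Op 13: insert c.com -> 10.0.0.6 (expiry=44+1=45). clock=44
Op 14: tick 6 -> clock=50. purged={c.com}
Op 15: insert b.com -> 10.0.0.4 (expiry=50+7=57). clock=50
Op 16: tick 1 -> clock=51.
Op 17: tick 1 -> clock=52.
Op 18: insert d.com -> 10.0.0.2 (expiry=52+2=54). clock=52
Op 19: tick 6 -> clock=58. purged={b.com,d.com}
Op 20: tick 7 -> clock=65.
Op 21: insert a.com -> 10.0.0.2 (expiry=65+6=71). clock=65
Op 22: insert b.com -> 10.0.0.5 (expiry=65+5=70). clock=65
Op 23: insert a.com -> 10.0.0.4 (expiry=65+1=66). clock=65
Op 24: tick 2 -> clock=67. purged={a.com}
Op 25: insert a.com -> 10.0.0.5 (expiry=67+4=71). clock=67
lookup d.com: not in cache (expired or never inserted)

Answer: NXDOMAIN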